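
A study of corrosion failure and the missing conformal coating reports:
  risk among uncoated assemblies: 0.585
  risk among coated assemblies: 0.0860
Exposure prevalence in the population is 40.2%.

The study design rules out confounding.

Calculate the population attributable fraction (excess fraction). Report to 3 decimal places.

Let p₁ = 0.585, p₀ = 0.086.
Overall risk P(Y=1) = π·p₁ + (1−π)·p₀ = 0.402×0.585 + 0.598×0.086 = 0.2866.
Under exogeneity, PAF = [P(Y=1) − p₀] / P(Y=1).
PAF = (0.2866 − 0.086) / 0.2866 ≈ 0.6999

PAF ≈ 0.700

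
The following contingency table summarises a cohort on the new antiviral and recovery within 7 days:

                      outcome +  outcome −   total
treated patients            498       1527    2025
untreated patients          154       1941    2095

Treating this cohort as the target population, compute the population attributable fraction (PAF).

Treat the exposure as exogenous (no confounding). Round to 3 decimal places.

PAF ≈ 0.535

p₁ = P(outcome | exposed) = 498/2025 = 0.24593
p₀ = P(outcome | unexposed) = 154/2095 = 0.073508
Exposure prevalence π = 2025/4120 = 0.4915; overall risk P(Y=1) = 0.15825.
Under exogeneity, PAF = [P(Y=1) − p₀]/P(Y=1).
PAF = (0.15825 − 0.073508) / 0.15825 ≈ 0.5355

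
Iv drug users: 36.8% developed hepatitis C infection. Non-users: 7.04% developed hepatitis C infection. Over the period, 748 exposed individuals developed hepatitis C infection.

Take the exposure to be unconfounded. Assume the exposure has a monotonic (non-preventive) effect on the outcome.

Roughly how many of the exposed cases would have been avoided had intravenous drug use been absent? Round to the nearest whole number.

p₁ = 0.368, p₀ = 0.0704.
PN = (p₁ − p₀)/p₁ = (0.368 − 0.0704) / 0.368 ≈ 0.80870.
Attributable cases ≈ PN × (exposed cases) = 0.80870 × 748 ≈ 604.90.

about 605 cases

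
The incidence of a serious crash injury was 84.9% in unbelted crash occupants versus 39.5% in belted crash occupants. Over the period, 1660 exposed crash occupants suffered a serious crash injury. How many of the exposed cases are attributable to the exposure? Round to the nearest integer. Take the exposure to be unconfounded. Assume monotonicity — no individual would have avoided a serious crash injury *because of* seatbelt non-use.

p₁ = 0.849, p₀ = 0.395.
PN = (p₁ − p₀)/p₁ = (0.849 − 0.395) / 0.849 ≈ 0.53475.
Attributable cases ≈ PN × (exposed cases) = 0.53475 × 1660 ≈ 887.68.

about 888 cases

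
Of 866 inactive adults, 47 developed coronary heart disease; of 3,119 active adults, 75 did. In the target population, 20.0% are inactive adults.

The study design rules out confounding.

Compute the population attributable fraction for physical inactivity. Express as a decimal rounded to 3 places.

p₁ = P(outcome | exposed) = 47/866 = 0.054273
p₀ = P(outcome | unexposed) = 75/3119 = 0.024046
Overall risk P(Y=1) = π·p₁ + (1−π)·p₀ = 0.2×0.054273 + 0.8×0.024046 = 0.030091.
Under exogeneity, PAF = [P(Y=1) − p₀] / P(Y=1).
PAF = (0.030091 − 0.024046) / 0.030091 ≈ 0.2009

PAF ≈ 0.201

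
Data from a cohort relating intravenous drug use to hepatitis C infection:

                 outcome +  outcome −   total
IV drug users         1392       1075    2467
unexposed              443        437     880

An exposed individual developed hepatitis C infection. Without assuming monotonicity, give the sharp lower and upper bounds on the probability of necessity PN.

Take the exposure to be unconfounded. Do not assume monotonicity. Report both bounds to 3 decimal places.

0.108 ≤ PN ≤ 0.880

p₁ = P(outcome | exposed) = 1392/2467 = 0.56425
p₀ = P(outcome | unexposed) = 443/880 = 0.50341
Under exogeneity alone the bounds on PN are max{0,(p₁−p₀)/p₁} ≤ PN ≤ min{1,(1−p₀)/p₁}.
  lower = (p₁ − p₀)/p₁ = 0.060839 / 0.56425 ≈ 0.1078
  upper = min{1, (1 − p₀)/p₁} = 0.49659 / 0.56425 ≈ 0.8801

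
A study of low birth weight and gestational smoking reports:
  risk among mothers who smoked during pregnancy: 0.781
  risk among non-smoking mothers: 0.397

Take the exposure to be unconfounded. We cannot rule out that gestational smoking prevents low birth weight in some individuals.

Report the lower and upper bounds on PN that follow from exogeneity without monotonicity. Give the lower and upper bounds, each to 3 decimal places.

Let p₁ = 0.781, p₀ = 0.397.
Under exogeneity alone the bounds on PN are max{0,(p₁−p₀)/p₁} ≤ PN ≤ min{1,(1−p₀)/p₁}.
  lower = (p₁ − p₀)/p₁ = 0.384 / 0.781 ≈ 0.4917
  upper = min{1, (1 − p₀)/p₁} = 0.603 / 0.781 ≈ 0.7721

0.492 ≤ PN ≤ 0.772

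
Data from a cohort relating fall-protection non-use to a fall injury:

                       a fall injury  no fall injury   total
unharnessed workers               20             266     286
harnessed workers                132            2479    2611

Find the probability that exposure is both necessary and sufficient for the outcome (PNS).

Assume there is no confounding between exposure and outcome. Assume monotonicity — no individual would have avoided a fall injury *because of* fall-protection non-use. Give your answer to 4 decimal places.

p₁ = P(outcome | exposed) = 20/286 = 0.06993
p₀ = P(outcome | unexposed) = 132/2611 = 0.050555
Under exogeneity and monotonicity, PNS = p₁ − p₀.
PNS = 0.06993 − 0.050555 = 0.019375

PNS ≈ 0.0194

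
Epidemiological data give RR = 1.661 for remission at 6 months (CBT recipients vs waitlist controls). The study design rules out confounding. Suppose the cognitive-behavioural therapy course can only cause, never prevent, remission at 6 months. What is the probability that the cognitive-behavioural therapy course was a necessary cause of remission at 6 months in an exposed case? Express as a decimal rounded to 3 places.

Under exogeneity and monotonicity, PN = (RR − 1) / RR = 1 − 1/RR.
PN = (1.661 − 1) / 1.661 = 0.661 / 1.661 ≈ 0.3980

PN ≈ 0.398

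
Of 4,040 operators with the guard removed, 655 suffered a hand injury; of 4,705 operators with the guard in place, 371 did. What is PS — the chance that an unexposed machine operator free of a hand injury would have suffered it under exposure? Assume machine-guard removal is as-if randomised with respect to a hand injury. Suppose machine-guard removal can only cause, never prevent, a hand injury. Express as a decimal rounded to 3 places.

PS ≈ 0.090

p₁ = P(outcome | exposed) = 655/4040 = 0.16213
p₀ = P(outcome | unexposed) = 371/4705 = 0.078852
Under exogeneity and monotonicity, PS = (p₁ − p₀) / (1 − p₀).
PS = (0.16213 − 0.078852) / (1 − 0.078852) = 0.083276 / 0.92115 ≈ 0.0904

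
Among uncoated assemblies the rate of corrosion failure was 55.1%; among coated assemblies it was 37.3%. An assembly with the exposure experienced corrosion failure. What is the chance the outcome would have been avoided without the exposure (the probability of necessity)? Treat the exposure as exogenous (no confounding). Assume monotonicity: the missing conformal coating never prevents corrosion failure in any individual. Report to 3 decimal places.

PN ≈ 0.323

p₁ = 0.551, p₀ = 0.373.
Under exogeneity and monotonicity, PN = (p₁ − p₀) / p₁.
PN = (0.551 − 0.373) / 0.551 = 0.178 / 0.551 ≈ 0.3230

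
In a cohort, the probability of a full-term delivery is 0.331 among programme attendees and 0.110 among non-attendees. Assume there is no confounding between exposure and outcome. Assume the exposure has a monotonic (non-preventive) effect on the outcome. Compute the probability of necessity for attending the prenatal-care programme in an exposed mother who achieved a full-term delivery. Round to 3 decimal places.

Let p₁ = 0.331, p₀ = 0.11.
Under exogeneity and monotonicity, PN = (p₁ − p₀) / p₁.
PN = (0.331 − 0.11) / 0.331 = 0.221 / 0.331 ≈ 0.6677

PN ≈ 0.668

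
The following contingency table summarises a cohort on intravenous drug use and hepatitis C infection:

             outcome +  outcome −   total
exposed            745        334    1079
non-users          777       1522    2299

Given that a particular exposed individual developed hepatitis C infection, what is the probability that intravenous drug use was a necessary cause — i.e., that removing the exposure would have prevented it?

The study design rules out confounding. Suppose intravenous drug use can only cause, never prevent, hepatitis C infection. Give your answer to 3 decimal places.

PN ≈ 0.511

p₁ = P(outcome | exposed) = 745/1079 = 0.69045
p₀ = P(outcome | unexposed) = 777/2299 = 0.33797
Under exogeneity and monotonicity, PN = (p₁ − p₀)/p₁.
PN = (0.69045 − 0.33797) / 0.69045 ≈ 0.5105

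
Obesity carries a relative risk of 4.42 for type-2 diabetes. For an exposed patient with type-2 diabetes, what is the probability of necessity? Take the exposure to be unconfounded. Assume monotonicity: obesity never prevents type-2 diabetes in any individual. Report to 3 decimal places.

Under exogeneity and monotonicity, PN = (RR − 1) / RR = 1 − 1/RR.
PN = (4.42 − 1) / 4.42 = 3.42 / 4.42 ≈ 0.7738

PN ≈ 0.774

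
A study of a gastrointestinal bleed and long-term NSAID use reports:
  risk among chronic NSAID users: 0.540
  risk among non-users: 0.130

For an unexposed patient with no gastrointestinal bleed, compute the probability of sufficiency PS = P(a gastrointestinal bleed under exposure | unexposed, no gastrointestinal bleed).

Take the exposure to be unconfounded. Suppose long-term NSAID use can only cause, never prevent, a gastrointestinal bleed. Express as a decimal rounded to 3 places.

Let p₁ = 0.54, p₀ = 0.13.
Under exogeneity and monotonicity, PS = (p₁ − p₀) / (1 − p₀).
PS = (0.54 − 0.13) / (1 − 0.13) = 0.41 / 0.87 ≈ 0.4713

PS ≈ 0.471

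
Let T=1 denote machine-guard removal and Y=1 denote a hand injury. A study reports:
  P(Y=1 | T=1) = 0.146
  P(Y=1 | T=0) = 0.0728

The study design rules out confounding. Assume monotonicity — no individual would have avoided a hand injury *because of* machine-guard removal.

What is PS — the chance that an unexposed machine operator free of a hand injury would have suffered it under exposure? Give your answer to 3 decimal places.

Let p₁ = 0.146, p₀ = 0.0728.
Under exogeneity and monotonicity, PS = (p₁ − p₀) / (1 − p₀).
PS = (0.146 − 0.0728) / (1 − 0.0728) = 0.0732 / 0.9272 ≈ 0.0789

PS ≈ 0.079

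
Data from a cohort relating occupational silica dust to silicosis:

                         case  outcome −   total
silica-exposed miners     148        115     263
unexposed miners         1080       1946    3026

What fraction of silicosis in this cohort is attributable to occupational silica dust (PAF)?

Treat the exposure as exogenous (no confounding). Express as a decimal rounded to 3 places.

PAF ≈ 0.044

p₁ = P(outcome | exposed) = 148/263 = 0.56274
p₀ = P(outcome | unexposed) = 1080/3026 = 0.35691
Exposure prevalence π = 263/3289 = 0.079964; overall risk P(Y=1) = 0.37337.
Under exogeneity, PAF = [P(Y=1) − p₀]/P(Y=1).
PAF = (0.37337 − 0.35691) / 0.37337 ≈ 0.0441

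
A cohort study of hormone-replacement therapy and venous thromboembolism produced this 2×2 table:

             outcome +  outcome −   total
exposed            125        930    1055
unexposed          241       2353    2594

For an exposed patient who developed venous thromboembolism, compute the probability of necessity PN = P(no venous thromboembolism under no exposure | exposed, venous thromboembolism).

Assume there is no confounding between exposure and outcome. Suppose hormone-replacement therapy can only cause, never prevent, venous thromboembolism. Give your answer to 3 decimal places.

p₁ = P(outcome | exposed) = 125/1055 = 0.11848
p₀ = P(outcome | unexposed) = 241/2594 = 0.092907
Under exogeneity and monotonicity, PN = (p₁ − p₀) / p₁.
PN = (0.11848 − 0.092907) / 0.11848 = 0.025577 / 0.11848 ≈ 0.2159

PN ≈ 0.216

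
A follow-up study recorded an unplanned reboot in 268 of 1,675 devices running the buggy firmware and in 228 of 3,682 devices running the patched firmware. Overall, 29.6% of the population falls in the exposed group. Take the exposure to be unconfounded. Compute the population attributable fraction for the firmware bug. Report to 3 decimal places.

PAF ≈ 0.319

p₁ = P(outcome | exposed) = 268/1675 = 0.16
p₀ = P(outcome | unexposed) = 228/3682 = 0.061923
Overall risk P(Y=1) = π·p₁ + (1−π)·p₀ = 0.296×0.16 + 0.704×0.061923 = 0.090954.
Under exogeneity, PAF = [P(Y=1) − p₀] / P(Y=1).
PAF = (0.090954 − 0.061923) / 0.090954 ≈ 0.3192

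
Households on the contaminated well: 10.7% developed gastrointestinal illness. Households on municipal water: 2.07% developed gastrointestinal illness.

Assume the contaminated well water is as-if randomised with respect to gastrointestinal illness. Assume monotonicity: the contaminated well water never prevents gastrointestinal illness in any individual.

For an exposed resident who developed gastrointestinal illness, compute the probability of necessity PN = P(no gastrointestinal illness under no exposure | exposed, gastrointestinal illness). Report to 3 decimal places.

PN ≈ 0.807

p₁ = 0.107, p₀ = 0.0207.
Under exogeneity and monotonicity, PN = (p₁ − p₀) / p₁.
PN = (0.107 − 0.0207) / 0.107 = 0.0863 / 0.107 ≈ 0.8065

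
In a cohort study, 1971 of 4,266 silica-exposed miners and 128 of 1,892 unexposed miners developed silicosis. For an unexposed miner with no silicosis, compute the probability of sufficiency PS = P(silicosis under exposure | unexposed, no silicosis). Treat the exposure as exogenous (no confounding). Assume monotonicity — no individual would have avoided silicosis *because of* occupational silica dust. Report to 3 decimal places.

PS ≈ 0.423

p₁ = P(outcome | exposed) = 1971/4266 = 0.46203
p₀ = P(outcome | unexposed) = 128/1892 = 0.067653
Under exogeneity and monotonicity, PS = (p₁ − p₀) / (1 − p₀).
PS = (0.46203 − 0.067653) / (1 − 0.067653) = 0.39437 / 0.93235 ≈ 0.4230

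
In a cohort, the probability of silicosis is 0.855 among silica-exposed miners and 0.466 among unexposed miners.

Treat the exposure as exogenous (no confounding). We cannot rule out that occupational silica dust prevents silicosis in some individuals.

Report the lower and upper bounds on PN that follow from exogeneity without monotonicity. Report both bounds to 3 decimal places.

0.455 ≤ PN ≤ 0.625

Let p₁ = 0.855, p₀ = 0.466.
Under exogeneity alone the bounds on PN are max{0,(p₁−p₀)/p₁} ≤ PN ≤ min{1,(1−p₀)/p₁}.
  lower = (p₁ − p₀)/p₁ = 0.389 / 0.855 ≈ 0.4550
  upper = min{1, (1 − p₀)/p₁} = 0.534 / 0.855 ≈ 0.6246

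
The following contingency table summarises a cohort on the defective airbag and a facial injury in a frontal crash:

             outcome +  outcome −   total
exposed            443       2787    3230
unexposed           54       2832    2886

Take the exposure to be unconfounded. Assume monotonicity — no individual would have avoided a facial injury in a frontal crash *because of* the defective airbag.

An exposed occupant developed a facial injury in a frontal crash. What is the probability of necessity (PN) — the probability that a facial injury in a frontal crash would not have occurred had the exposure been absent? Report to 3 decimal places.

PN ≈ 0.864

p₁ = P(outcome | exposed) = 443/3230 = 0.13715
p₀ = P(outcome | unexposed) = 54/2886 = 0.018711
Under exogeneity and monotonicity, PN = (p₁ − p₀)/p₁.
PN = (0.13715 − 0.018711) / 0.13715 ≈ 0.8636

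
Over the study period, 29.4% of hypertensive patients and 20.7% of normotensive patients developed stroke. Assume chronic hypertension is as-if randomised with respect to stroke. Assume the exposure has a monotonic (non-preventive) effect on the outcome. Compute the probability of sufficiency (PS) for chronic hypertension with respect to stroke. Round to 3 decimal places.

PS ≈ 0.110

p₁ = 0.294, p₀ = 0.207.
Under exogeneity and monotonicity, PS = (p₁ − p₀) / (1 − p₀).
PS = (0.294 − 0.207) / (1 − 0.207) = 0.087 / 0.793 ≈ 0.1097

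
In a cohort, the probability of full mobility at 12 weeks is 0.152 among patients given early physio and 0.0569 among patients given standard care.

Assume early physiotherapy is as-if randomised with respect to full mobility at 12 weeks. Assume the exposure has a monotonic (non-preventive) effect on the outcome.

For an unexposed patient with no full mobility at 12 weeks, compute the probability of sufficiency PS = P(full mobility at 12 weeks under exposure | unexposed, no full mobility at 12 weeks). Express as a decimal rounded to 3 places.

PS ≈ 0.101

Let p₁ = 0.152, p₀ = 0.0569.
Under exogeneity and monotonicity, PS = (p₁ − p₀) / (1 − p₀).
PS = (0.152 − 0.0569) / (1 − 0.0569) = 0.0951 / 0.9431 ≈ 0.1008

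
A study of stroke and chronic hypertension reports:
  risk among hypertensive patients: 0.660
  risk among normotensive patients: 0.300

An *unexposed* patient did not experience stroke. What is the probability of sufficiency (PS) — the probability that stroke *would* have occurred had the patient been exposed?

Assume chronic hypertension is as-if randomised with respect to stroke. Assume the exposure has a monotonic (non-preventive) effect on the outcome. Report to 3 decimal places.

PS ≈ 0.514

Let p₁ = 0.66, p₀ = 0.3.
Under exogeneity and monotonicity, PS = (p₁ − p₀) / (1 − p₀).
PS = (0.66 − 0.3) / (1 − 0.3) = 0.36 / 0.7 ≈ 0.5143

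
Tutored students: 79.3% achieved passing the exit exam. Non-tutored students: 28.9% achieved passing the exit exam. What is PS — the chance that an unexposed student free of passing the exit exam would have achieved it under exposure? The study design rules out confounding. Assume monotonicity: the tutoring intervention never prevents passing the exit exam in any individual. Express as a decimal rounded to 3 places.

PS ≈ 0.709

p₁ = 0.793, p₀ = 0.289.
Under exogeneity and monotonicity, PS = (p₁ − p₀) / (1 − p₀).
PS = (0.793 − 0.289) / (1 − 0.289) = 0.504 / 0.711 ≈ 0.7089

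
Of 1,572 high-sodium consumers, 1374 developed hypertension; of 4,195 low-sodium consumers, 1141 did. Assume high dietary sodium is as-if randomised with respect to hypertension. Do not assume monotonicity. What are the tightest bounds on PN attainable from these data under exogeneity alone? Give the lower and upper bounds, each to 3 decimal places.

p₁ = P(outcome | exposed) = 1374/1572 = 0.87405
p₀ = P(outcome | unexposed) = 1141/4195 = 0.27199
Under exogeneity alone the bounds on PN are max{0,(p₁−p₀)/p₁} ≤ PN ≤ min{1,(1−p₀)/p₁}.
  lower = (p₁ − p₀)/p₁ = 0.60206 / 0.87405 ≈ 0.6888
  upper = min{1, (1 − p₀)/p₁} = 0.72801 / 0.87405 ≈ 0.8329

0.689 ≤ PN ≤ 0.833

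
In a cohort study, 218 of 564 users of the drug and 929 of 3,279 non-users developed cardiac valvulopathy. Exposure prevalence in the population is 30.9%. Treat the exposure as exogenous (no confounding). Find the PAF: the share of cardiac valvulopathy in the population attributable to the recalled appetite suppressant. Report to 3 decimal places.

PAF ≈ 0.101

p₁ = P(outcome | exposed) = 218/564 = 0.38652
p₀ = P(outcome | unexposed) = 929/3279 = 0.28332
Overall risk P(Y=1) = π·p₁ + (1−π)·p₀ = 0.309×0.38652 + 0.691×0.28332 = 0.31521.
Under exogeneity, PAF = [P(Y=1) − p₀] / P(Y=1).
PAF = (0.31521 − 0.28332) / 0.31521 ≈ 0.1012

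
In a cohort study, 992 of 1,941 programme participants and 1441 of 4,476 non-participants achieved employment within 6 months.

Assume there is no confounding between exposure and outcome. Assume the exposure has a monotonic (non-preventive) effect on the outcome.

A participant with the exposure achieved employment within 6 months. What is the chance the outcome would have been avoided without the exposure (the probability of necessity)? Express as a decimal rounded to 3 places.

PN ≈ 0.370

p₁ = P(outcome | exposed) = 992/1941 = 0.51108
p₀ = P(outcome | unexposed) = 1441/4476 = 0.32194
Under exogeneity and monotonicity, PN = (p₁ − p₀) / p₁.
PN = (0.51108 − 0.32194) / 0.51108 = 0.18914 / 0.51108 ≈ 0.3701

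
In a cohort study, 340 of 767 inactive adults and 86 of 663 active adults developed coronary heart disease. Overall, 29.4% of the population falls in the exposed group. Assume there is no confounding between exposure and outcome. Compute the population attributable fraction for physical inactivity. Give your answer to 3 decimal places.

PAF ≈ 0.415

p₁ = P(outcome | exposed) = 340/767 = 0.44329
p₀ = P(outcome | unexposed) = 86/663 = 0.12971
Overall risk P(Y=1) = π·p₁ + (1−π)·p₀ = 0.294×0.44329 + 0.706×0.12971 = 0.2219.
Under exogeneity, PAF = [P(Y=1) − p₀] / P(Y=1).
PAF = (0.2219 − 0.12971) / 0.2219 ≈ 0.4155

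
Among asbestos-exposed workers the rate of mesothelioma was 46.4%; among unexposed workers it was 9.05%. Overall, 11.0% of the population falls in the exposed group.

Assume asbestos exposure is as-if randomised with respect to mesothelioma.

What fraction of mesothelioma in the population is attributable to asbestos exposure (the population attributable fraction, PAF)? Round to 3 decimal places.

PAF ≈ 0.312

p₁ = 0.464, p₀ = 0.0905.
Overall risk P(Y=1) = π·p₁ + (1−π)·p₀ = 0.11×0.464 + 0.89×0.0905 = 0.13159.
Under exogeneity, PAF = [P(Y=1) − p₀] / P(Y=1).
PAF = (0.13159 − 0.0905) / 0.13159 ≈ 0.3122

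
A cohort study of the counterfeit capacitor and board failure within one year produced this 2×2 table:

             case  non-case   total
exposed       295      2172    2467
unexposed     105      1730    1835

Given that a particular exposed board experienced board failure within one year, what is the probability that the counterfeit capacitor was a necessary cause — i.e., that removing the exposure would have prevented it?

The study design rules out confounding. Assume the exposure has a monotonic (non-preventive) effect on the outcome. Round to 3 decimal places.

p₁ = P(outcome | exposed) = 295/2467 = 0.11958
p₀ = P(outcome | unexposed) = 105/1835 = 0.057221
Under exogeneity and monotonicity, PN = (p₁ − p₀)/p₁.
PN = (0.11958 − 0.057221) / 0.11958 ≈ 0.5215

PN ≈ 0.521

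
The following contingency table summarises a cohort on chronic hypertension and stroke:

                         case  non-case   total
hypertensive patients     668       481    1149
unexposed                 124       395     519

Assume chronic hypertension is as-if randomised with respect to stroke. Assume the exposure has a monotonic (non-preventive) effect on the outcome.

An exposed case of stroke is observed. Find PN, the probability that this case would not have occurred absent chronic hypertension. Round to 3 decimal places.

PN ≈ 0.589

p₁ = P(outcome | exposed) = 668/1149 = 0.58138
p₀ = P(outcome | unexposed) = 124/519 = 0.23892
Under exogeneity and monotonicity, PN = (p₁ − p₀) / p₁.
PN = (0.58138 − 0.23892) / 0.58138 = 0.34245 / 0.58138 ≈ 0.5890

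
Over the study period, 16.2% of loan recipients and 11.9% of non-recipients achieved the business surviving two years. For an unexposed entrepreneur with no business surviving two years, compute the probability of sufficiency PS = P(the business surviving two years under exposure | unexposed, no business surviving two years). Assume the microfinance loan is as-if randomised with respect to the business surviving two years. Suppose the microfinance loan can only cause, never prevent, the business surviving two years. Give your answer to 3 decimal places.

p₁ = 0.162, p₀ = 0.119.
Under exogeneity and monotonicity, PS = (p₁ − p₀) / (1 − p₀).
PS = (0.162 − 0.119) / (1 − 0.119) = 0.043 / 0.881 ≈ 0.0488

PS ≈ 0.049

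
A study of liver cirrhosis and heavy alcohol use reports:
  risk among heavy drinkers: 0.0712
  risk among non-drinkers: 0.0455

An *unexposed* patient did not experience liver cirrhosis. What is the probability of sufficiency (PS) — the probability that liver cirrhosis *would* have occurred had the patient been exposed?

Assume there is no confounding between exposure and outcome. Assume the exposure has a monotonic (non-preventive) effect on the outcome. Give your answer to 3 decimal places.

PS ≈ 0.027

Let p₁ = 0.0712, p₀ = 0.0455.
Under exogeneity and monotonicity, PS = (p₁ − p₀) / (1 − p₀).
PS = (0.0712 − 0.0455) / (1 − 0.0455) = 0.0257 / 0.9545 ≈ 0.0269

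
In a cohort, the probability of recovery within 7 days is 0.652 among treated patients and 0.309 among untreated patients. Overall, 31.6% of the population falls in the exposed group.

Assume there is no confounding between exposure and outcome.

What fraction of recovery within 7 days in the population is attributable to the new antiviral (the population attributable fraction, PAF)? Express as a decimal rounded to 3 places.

Let p₁ = 0.652, p₀ = 0.309.
Overall risk P(Y=1) = π·p₁ + (1−π)·p₀ = 0.316×0.652 + 0.684×0.309 = 0.41739.
Under exogeneity, PAF = [P(Y=1) − p₀] / P(Y=1).
PAF = (0.41739 − 0.309) / 0.41739 ≈ 0.2597

PAF ≈ 0.260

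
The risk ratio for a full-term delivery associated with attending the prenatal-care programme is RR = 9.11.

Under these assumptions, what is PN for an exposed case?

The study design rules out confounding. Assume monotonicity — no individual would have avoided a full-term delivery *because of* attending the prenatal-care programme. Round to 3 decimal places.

PN ≈ 0.890

Under exogeneity and monotonicity, PN = (RR − 1) / RR = 1 − 1/RR.
PN = (9.11 − 1) / 9.11 = 8.11 / 9.11 ≈ 0.8902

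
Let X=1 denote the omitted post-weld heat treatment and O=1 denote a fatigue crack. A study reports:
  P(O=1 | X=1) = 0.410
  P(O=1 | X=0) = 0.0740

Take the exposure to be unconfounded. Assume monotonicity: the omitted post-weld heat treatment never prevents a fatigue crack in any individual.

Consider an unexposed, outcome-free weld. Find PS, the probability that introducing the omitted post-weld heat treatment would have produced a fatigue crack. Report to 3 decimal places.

PS ≈ 0.363

Let p₁ = 0.41, p₀ = 0.074.
Under exogeneity and monotonicity, PS = (p₁ − p₀) / (1 − p₀).
PS = (0.41 − 0.074) / (1 − 0.074) = 0.336 / 0.926 ≈ 0.3629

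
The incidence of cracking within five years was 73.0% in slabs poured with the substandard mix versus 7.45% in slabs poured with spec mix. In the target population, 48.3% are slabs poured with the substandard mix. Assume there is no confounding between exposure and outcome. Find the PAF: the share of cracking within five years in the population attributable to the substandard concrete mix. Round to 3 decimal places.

p₁ = 0.73, p₀ = 0.0745.
Overall risk P(Y=1) = π·p₁ + (1−π)·p₀ = 0.483×0.73 + 0.517×0.0745 = 0.39111.
Under exogeneity, PAF = [P(Y=1) − p₀] / P(Y=1).
PAF = (0.39111 − 0.0745) / 0.39111 ≈ 0.8095

PAF ≈ 0.810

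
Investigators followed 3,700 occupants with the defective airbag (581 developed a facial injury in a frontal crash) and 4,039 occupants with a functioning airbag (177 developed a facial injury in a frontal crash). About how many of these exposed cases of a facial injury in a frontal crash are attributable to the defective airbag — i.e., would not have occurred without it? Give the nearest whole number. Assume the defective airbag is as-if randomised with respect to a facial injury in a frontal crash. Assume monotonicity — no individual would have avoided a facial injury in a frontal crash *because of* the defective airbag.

about 419 cases

p₁ = P(outcome | exposed) = 581/3700 = 0.15703
p₀ = P(outcome | unexposed) = 177/4039 = 0.043823
PN = (p₁ − p₀)/p₁ = (0.15703 − 0.043823) / 0.15703 ≈ 0.72092.
Attributable cases ≈ PN × (exposed cases) = 0.72092 × 581 ≈ 418.86.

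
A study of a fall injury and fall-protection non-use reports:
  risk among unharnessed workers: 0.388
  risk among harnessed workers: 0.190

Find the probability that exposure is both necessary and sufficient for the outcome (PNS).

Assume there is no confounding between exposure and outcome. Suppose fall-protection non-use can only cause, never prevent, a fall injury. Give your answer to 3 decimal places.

Let p₁ = 0.388, p₀ = 0.19.
Under exogeneity and monotonicity, PNS = p₁ − p₀.
PNS = 0.388 − 0.19 = 0.198

PNS ≈ 0.198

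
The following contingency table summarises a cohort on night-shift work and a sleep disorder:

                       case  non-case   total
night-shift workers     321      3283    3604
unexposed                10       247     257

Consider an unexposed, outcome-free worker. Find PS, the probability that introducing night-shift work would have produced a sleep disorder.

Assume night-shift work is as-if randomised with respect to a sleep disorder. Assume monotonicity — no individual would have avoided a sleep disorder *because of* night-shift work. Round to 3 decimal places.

PS ≈ 0.052

p₁ = P(outcome | exposed) = 321/3604 = 0.089068
p₀ = P(outcome | unexposed) = 10/257 = 0.038911
Under exogeneity and monotonicity, PS = (p₁ − p₀) / (1 − p₀).
PS = (0.089068 − 0.038911) / (1 − 0.038911) = 0.050157 / 0.96109 ≈ 0.0522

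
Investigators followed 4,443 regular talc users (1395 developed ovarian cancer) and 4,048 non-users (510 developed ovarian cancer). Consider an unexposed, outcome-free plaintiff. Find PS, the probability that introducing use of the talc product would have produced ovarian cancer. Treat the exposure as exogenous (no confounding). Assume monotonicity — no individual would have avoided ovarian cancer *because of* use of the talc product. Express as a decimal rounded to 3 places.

PS ≈ 0.215

p₁ = P(outcome | exposed) = 1395/4443 = 0.31398
p₀ = P(outcome | unexposed) = 510/4048 = 0.12599
Under exogeneity and monotonicity, PS = (p₁ − p₀) / (1 − p₀).
PS = (0.31398 − 0.12599) / (1 − 0.12599) = 0.18799 / 0.87401 ≈ 0.2151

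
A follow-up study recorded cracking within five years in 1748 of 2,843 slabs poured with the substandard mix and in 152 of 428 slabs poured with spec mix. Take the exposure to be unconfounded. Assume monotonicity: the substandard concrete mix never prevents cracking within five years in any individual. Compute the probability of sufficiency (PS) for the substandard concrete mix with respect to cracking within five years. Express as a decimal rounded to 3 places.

p₁ = P(outcome | exposed) = 1748/2843 = 0.61484
p₀ = P(outcome | unexposed) = 152/428 = 0.35514
Under exogeneity and monotonicity, PS = (p₁ − p₀) / (1 − p₀).
PS = (0.61484 − 0.35514) / (1 − 0.35514) = 0.2597 / 0.64486 ≈ 0.4027

PS ≈ 0.403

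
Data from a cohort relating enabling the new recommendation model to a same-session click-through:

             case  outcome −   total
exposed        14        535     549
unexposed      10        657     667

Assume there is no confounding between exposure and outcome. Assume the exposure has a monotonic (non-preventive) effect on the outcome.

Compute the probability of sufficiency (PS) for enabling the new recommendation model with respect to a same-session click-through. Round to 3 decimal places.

p₁ = P(outcome | exposed) = 14/549 = 0.025501
p₀ = P(outcome | unexposed) = 10/667 = 0.014993
Under exogeneity and monotonicity, PS = (p₁ − p₀) / (1 − p₀).
PS = (0.025501 − 0.014993) / (1 − 0.014993) = 0.010508 / 0.98501 ≈ 0.0107

PS ≈ 0.011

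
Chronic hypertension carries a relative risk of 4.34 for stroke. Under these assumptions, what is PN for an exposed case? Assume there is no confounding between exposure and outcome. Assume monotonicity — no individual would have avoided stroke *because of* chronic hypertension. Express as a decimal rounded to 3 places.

PN ≈ 0.770

Under exogeneity and monotonicity, PN = (RR − 1) / RR = 1 − 1/RR.
PN = (4.34 − 1) / 4.34 = 3.34 / 4.34 ≈ 0.7696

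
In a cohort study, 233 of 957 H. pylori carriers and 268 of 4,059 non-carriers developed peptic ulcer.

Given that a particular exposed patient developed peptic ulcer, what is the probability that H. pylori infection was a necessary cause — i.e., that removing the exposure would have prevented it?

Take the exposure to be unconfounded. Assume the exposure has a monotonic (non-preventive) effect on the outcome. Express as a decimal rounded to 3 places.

PN ≈ 0.729

p₁ = P(outcome | exposed) = 233/957 = 0.24347
p₀ = P(outcome | unexposed) = 268/4059 = 0.066026
Under exogeneity and monotonicity, PN = (p₁ − p₀) / p₁.
PN = (0.24347 − 0.066026) / 0.24347 = 0.17744 / 0.24347 ≈ 0.7288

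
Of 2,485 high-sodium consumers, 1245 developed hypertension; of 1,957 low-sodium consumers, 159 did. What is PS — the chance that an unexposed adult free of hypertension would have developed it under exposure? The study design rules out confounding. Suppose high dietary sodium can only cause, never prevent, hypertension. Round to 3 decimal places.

p₁ = P(outcome | exposed) = 1245/2485 = 0.50101
p₀ = P(outcome | unexposed) = 159/1957 = 0.081247
Under exogeneity and monotonicity, PS = (p₁ − p₀) / (1 − p₀).
PS = (0.50101 − 0.081247) / (1 − 0.081247) = 0.41976 / 0.91875 ≈ 0.4569

PS ≈ 0.457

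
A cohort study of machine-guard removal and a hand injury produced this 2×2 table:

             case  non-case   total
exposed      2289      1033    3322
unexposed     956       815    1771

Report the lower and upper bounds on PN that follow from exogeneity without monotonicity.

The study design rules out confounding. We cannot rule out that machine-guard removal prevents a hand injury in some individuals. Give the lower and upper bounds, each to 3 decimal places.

0.217 ≤ PN ≤ 0.668

p₁ = P(outcome | exposed) = 2289/3322 = 0.68904
p₀ = P(outcome | unexposed) = 956/1771 = 0.53981
Under exogeneity alone the bounds on PN are max{0,(p₁−p₀)/p₁} ≤ PN ≤ min{1,(1−p₀)/p₁}.
  lower = (p₁ − p₀)/p₁ = 0.14923 / 0.68904 ≈ 0.2166
  upper = min{1, (1 − p₀)/p₁} = 0.46019 / 0.68904 ≈ 0.6679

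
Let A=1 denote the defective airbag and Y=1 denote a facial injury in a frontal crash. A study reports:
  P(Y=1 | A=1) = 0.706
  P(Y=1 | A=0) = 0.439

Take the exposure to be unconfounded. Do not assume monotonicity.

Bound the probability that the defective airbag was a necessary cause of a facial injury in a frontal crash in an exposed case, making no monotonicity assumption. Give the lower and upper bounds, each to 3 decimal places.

Let p₁ = 0.706, p₀ = 0.439.
Under exogeneity alone the bounds on PN are max{0,(p₁−p₀)/p₁} ≤ PN ≤ min{1,(1−p₀)/p₁}.
  lower = (p₁ − p₀)/p₁ = 0.267 / 0.706 ≈ 0.3782
  upper = min{1, (1 − p₀)/p₁} = 0.561 / 0.706 ≈ 0.7946

0.378 ≤ PN ≤ 0.795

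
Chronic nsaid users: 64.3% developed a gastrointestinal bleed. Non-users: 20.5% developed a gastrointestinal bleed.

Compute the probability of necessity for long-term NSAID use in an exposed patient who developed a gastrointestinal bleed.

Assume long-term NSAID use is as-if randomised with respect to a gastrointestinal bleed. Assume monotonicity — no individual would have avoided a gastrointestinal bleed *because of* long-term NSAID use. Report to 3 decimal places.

p₁ = 0.643, p₀ = 0.205.
Under exogeneity and monotonicity, PN = (p₁ − p₀) / p₁.
PN = (0.643 − 0.205) / 0.643 = 0.438 / 0.643 ≈ 0.6812

PN ≈ 0.681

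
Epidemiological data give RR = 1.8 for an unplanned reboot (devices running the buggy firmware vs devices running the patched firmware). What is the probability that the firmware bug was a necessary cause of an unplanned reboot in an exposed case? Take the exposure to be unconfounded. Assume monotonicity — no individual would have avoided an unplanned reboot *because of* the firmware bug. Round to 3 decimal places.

Under exogeneity and monotonicity, PN = (RR − 1) / RR = 1 − 1/RR.
PN = (1.8 − 1) / 1.8 = 0.8 / 1.8 ≈ 0.4444

PN ≈ 0.444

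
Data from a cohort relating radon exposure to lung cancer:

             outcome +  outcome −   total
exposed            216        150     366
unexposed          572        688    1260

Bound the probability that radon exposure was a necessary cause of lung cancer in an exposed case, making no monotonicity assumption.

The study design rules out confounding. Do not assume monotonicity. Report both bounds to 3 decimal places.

p₁ = P(outcome | exposed) = 216/366 = 0.59016
p₀ = P(outcome | unexposed) = 572/1260 = 0.45397
Under exogeneity alone the bounds on PN are max{0,(p₁−p₀)/p₁} ≤ PN ≤ min{1,(1−p₀)/p₁}.
  lower = (p₁ − p₀)/p₁ = 0.1362 / 0.59016 ≈ 0.2308
  upper = min{1, (1 − p₀)/p₁} = 0.54603 / 0.59016 ≈ 0.9252

0.231 ≤ PN ≤ 0.925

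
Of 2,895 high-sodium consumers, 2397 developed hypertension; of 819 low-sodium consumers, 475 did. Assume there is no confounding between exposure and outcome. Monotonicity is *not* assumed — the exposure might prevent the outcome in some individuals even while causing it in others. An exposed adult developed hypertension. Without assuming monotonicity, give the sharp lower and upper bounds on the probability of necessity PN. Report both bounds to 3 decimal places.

p₁ = P(outcome | exposed) = 2397/2895 = 0.82798
p₀ = P(outcome | unexposed) = 475/819 = 0.57998
Under exogeneity alone the bounds on PN are max{0,(p₁−p₀)/p₁} ≤ PN ≤ min{1,(1−p₀)/p₁}.
  lower = (p₁ − p₀)/p₁ = 0.248 / 0.82798 ≈ 0.2995
  upper = min{1, (1 − p₀)/p₁} = 0.42002 / 0.82798 ≈ 0.5073

0.300 ≤ PN ≤ 0.507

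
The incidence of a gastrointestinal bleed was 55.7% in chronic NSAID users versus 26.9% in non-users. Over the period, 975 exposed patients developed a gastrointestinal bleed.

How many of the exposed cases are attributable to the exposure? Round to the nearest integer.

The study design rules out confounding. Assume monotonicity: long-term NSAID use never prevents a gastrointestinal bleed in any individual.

p₁ = 0.557, p₀ = 0.269.
PN = (p₁ − p₀)/p₁ = (0.557 − 0.269) / 0.557 ≈ 0.51706.
Attributable cases ≈ PN × (exposed cases) = 0.51706 × 975 ≈ 504.13.

about 504 cases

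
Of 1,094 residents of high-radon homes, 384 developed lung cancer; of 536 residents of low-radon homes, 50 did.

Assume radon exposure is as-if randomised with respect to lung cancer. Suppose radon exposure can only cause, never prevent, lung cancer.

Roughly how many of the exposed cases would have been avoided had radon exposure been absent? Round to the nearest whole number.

about 282 cases

p₁ = P(outcome | exposed) = 384/1094 = 0.35101
p₀ = P(outcome | unexposed) = 50/536 = 0.093284
PN = (p₁ − p₀)/p₁ = (0.35101 − 0.093284) / 0.35101 ≈ 0.73424.
Attributable cases ≈ PN × (exposed cases) = 0.73424 × 384 ≈ 281.95.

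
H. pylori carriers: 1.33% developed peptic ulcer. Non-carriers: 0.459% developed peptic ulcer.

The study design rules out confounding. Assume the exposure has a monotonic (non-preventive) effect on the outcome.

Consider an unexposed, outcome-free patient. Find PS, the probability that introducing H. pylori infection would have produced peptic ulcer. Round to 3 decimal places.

PS ≈ 0.009

p₁ = 0.0133, p₀ = 0.00459.
Under exogeneity and monotonicity, PS = (p₁ − p₀) / (1 − p₀).
PS = (0.0133 − 0.00459) / (1 − 0.00459) = 0.00871 / 0.99541 ≈ 0.0088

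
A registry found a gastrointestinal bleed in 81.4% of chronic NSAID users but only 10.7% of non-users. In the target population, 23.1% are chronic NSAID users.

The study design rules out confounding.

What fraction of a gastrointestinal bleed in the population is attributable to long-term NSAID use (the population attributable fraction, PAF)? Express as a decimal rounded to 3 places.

PAF ≈ 0.604

p₁ = 0.814, p₀ = 0.107.
Overall risk P(Y=1) = π·p₁ + (1−π)·p₀ = 0.231×0.814 + 0.769×0.107 = 0.27032.
Under exogeneity, PAF = [P(Y=1) − p₀] / P(Y=1).
PAF = (0.27032 − 0.107) / 0.27032 ≈ 0.6042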